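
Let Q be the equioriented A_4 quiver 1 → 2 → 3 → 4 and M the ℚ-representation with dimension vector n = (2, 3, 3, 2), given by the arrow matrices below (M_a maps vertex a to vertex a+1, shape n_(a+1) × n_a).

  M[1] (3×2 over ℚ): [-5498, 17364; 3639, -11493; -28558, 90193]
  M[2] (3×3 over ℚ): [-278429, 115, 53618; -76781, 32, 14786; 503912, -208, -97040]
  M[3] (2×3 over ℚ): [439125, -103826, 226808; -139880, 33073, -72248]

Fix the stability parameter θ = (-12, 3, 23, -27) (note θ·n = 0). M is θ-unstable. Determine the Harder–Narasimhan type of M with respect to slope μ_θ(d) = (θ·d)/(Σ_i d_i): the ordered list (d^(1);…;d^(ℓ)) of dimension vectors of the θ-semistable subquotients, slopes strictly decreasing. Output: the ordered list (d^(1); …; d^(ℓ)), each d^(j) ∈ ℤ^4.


Barcode: M ≅ I[1,2], I[1,4], I[2,4], I[3,3]. HN layers by μ_θ (4 steps, strictly decreasing):
  μ^(1)=23; μ^(2)=3; μ^(3)=-1/3; μ^(4)=-12

((0, 0, 1, 0); (0, 1, 0, 0); (0, 2, 2, 2); (2, 0, 0, 0))


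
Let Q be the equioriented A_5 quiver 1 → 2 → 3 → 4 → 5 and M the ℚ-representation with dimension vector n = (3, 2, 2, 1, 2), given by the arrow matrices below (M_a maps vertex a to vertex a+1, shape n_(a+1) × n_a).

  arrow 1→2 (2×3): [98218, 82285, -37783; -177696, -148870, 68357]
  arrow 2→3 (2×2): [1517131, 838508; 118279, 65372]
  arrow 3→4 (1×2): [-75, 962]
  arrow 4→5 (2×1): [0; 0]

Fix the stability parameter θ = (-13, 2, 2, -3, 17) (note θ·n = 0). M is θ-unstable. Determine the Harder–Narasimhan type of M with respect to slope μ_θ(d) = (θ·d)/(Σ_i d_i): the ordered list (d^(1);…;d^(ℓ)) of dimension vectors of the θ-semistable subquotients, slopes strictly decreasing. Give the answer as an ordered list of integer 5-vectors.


Barcode: M ≅ I[1,1], I[1,2], I[1,4], I[3,3], I[5,5]^2. HN layers by μ_θ (4 steps, strictly decreasing):
  μ^(1)=17; μ^(2)=2; μ^(3)=1/3; μ^(4)=-13

((0, 0, 0, 0, 2); (0, 1, 1, 0, 0); (0, 1, 1, 1, 0); (3, 0, 0, 0, 0))


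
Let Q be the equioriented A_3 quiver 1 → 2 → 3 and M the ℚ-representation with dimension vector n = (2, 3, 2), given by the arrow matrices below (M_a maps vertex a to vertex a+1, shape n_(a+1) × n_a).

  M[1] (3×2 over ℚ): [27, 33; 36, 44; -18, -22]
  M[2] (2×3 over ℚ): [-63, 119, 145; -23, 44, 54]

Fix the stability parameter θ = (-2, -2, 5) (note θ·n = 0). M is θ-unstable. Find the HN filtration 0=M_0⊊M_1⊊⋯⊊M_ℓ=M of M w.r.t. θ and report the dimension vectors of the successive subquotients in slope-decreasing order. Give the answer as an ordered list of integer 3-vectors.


Barcode: M ≅ I[1,1], I[1,3], I[2,2], I[2,3]. HN layers by μ_θ (2 steps, strictly decreasing):
  μ^(1)=5; μ^(2)=-2

((0, 0, 2); (2, 3, 0))


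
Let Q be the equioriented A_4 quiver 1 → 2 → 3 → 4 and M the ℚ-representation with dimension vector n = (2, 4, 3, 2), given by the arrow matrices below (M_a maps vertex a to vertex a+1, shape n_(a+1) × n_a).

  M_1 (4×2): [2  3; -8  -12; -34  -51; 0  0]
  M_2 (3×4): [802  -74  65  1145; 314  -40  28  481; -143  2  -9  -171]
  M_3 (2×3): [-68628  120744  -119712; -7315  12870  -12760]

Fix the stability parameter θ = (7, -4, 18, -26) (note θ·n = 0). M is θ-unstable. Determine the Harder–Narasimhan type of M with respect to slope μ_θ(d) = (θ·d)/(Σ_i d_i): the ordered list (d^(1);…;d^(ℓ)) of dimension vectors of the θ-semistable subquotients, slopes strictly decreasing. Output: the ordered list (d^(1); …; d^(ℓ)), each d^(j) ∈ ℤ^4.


Via rank(M_{q-1}∘⋯∘M_p): M ≅ I[1,1], I[1,4], I[2,2], I[2,3]^2, I[4,4].
μ_θ-semistable layers: μ^(1)=18; μ^(2)=7; μ^(3)=-5/4; μ^(4)=-4; μ^(5)=-26

((0, 0, 2, 0); (1, 0, 0, 0); (1, 1, 1, 1); (0, 3, 0, 0); (0, 0, 0, 1))


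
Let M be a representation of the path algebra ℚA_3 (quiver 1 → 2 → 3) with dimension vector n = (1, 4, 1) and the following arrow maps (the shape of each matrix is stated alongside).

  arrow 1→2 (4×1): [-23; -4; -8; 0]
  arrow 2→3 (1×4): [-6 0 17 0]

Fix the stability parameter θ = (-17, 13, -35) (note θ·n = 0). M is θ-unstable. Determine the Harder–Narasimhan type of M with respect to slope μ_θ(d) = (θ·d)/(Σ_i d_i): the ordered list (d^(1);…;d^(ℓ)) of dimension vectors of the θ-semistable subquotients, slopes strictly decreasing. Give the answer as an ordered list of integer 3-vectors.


Barcode: M ≅ I[1,3], I[2,2]^3. HN layers by μ_θ (3 steps, strictly decreasing):
  μ^(1)=13; μ^(2)=-11; μ^(3)=-17

((0, 3, 0); (0, 1, 1); (1, 0, 0))


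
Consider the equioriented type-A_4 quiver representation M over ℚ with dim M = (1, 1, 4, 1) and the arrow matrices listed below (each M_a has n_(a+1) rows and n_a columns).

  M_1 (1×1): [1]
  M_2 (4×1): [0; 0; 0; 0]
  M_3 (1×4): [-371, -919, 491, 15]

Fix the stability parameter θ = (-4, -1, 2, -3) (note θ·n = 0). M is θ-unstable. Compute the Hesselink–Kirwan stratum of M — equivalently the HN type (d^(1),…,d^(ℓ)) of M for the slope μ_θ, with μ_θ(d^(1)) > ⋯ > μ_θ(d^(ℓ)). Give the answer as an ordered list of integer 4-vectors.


Barcode: M ≅ I[1,2], I[3,3]^3, I[3,4]. HN layers by μ_θ (4 steps, strictly decreasing):
  μ^(1)=2; μ^(2)=-1/2; μ^(3)=-1; μ^(4)=-4

((0, 0, 3, 0); (0, 0, 1, 1); (0, 1, 0, 0); (1, 0, 0, 0))


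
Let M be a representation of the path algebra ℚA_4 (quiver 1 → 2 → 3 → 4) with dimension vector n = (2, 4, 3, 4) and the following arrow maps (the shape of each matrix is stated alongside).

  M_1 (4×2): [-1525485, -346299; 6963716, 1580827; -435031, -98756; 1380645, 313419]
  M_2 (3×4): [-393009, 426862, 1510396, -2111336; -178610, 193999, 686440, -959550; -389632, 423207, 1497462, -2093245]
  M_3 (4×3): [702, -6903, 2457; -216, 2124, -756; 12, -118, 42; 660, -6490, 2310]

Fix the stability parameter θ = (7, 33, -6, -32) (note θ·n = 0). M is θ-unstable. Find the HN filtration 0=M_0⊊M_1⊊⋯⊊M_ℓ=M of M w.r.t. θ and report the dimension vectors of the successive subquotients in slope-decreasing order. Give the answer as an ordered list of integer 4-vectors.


Via rank(M_{q-1}∘⋯∘M_p): M ≅ I[1,3], I[1,4], I[2,2], I[2,3], I[4,4]^3.
μ_θ-semistable layers: μ^(1)=33; μ^(2)=27/2; μ^(3)=7; μ^(4)=1/2; μ^(5)=-32

((0, 1, 0, 0); (0, 2, 2, 0); (1, 0, 0, 0); (1, 1, 1, 1); (0, 0, 0, 3))


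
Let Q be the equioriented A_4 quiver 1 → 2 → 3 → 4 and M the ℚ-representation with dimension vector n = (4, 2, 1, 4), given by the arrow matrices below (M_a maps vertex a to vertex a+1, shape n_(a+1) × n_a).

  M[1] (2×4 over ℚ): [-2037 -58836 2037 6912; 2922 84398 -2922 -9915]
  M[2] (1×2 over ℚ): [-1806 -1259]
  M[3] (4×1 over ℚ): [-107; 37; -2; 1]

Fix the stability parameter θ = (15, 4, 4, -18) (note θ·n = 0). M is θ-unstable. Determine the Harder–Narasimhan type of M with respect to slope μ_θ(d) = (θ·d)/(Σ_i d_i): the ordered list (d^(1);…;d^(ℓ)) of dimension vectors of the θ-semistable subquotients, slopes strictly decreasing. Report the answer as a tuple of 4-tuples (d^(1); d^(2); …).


Via rank(M_{q-1}∘⋯∘M_p): M ≅ I[1,1]^2, I[1,2], I[1,4], I[4,4]^3.
μ_θ-semistable layers: μ^(1)=15; μ^(2)=19/2; μ^(3)=5/4; μ^(4)=-18

((2, 0, 0, 0); (1, 1, 0, 0); (1, 1, 1, 1); (0, 0, 0, 3))


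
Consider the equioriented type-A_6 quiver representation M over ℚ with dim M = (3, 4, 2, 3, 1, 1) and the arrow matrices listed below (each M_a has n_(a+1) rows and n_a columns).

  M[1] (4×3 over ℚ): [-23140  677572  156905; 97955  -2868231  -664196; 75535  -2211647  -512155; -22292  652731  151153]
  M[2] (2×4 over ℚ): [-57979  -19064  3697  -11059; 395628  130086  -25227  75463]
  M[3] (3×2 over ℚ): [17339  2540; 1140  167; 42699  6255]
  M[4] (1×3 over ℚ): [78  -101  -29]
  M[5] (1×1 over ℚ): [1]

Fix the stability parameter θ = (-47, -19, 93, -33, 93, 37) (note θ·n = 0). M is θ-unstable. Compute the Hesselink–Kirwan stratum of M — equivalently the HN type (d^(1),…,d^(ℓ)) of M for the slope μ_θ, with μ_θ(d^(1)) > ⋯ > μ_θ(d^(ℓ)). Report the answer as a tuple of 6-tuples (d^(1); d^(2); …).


Barcode: M ≅ I[1,2], I[1,4], I[1,6], I[2,2], I[4,4]. HN layers by μ_θ (5 steps, strictly decreasing):
  μ^(1)=65; μ^(2)=30; μ^(3)=-19; μ^(4)=-33; μ^(5)=-47

((0, 0, 0, 0, 1, 1); (0, 0, 2, 2, 0, 0); (0, 4, 0, 0, 0, 0); (0, 0, 0, 1, 0, 0); (3, 0, 0, 0, 0, 0))


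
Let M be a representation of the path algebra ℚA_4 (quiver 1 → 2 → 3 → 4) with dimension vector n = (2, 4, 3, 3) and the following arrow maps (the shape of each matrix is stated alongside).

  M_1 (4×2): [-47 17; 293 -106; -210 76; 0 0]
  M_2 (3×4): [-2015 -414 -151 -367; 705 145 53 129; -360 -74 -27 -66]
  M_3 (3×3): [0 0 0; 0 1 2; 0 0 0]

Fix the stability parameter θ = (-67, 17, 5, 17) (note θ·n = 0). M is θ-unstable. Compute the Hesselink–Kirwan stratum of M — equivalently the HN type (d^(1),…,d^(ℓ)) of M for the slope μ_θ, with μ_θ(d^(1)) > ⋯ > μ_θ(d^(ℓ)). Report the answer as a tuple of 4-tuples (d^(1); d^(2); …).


Via rank(M_{q-1}∘⋯∘M_p): M ≅ I[1,3], I[1,4], I[2,2], I[2,3], I[4,4]^2.
μ_θ-semistable layers: μ^(1)=17; μ^(2)=11; μ^(3)=-67

((0, 1, 0, 3); (0, 3, 3, 0); (2, 0, 0, 0))


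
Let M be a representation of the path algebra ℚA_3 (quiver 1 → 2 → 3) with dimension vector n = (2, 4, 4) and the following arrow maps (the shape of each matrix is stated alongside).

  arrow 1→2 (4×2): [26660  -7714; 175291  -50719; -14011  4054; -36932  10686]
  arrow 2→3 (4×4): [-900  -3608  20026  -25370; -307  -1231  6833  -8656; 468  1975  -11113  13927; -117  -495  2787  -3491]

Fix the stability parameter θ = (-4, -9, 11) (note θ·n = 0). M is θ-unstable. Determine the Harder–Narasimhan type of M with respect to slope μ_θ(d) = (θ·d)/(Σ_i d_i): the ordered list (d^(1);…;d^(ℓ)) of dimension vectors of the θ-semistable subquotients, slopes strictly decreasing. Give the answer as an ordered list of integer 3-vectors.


Via rank(M_{q-1}∘⋯∘M_p): M ≅ I[1,3]^2, I[2,3]^2.
μ_θ-semistable layers: μ^(1)=11; μ^(2)=-13/2; μ^(3)=-9

((0, 0, 4); (2, 2, 0); (0, 2, 0))


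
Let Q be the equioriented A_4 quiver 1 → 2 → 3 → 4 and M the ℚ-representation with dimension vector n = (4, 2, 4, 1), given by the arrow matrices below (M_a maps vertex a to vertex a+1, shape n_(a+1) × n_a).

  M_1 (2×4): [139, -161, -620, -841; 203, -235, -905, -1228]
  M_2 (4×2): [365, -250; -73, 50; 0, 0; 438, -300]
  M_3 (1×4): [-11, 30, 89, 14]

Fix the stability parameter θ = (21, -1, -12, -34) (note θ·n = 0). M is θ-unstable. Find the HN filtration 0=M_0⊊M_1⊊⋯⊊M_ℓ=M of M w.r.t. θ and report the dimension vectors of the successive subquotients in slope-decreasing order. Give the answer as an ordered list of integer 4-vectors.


Interval decomposition of M: I[1,1]^2, I[1,2], I[1,4], I[3,3]^3.
HN type (ℓ=4): μ^(1)=21; μ^(2)=10; μ^(3)=-13/2; μ^(4)=-12

((2, 0, 0, 0); (1, 1, 0, 0); (1, 1, 1, 1); (0, 0, 3, 0))


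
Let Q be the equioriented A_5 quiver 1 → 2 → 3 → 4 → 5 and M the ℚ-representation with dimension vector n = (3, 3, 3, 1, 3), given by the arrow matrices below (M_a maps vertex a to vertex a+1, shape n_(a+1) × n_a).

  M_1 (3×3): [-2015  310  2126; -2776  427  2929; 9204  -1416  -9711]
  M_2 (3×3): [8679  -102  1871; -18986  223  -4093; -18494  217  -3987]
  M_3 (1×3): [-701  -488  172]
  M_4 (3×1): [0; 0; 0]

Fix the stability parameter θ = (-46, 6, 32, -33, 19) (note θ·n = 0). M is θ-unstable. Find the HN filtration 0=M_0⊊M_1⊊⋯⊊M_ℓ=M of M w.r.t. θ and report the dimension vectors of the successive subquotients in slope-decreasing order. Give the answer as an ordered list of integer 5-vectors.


Interval decomposition of M: I[1,2], I[1,3], I[1,4], I[3,3], I[5,5]^3.
HN type (ℓ=5): μ^(1)=32; μ^(2)=19; μ^(3)=6; μ^(4)=5/3; μ^(5)=-46

((0, 0, 2, 0, 0); (0, 0, 0, 0, 3); (0, 2, 0, 0, 0); (0, 1, 1, 1, 0); (3, 0, 0, 0, 0))


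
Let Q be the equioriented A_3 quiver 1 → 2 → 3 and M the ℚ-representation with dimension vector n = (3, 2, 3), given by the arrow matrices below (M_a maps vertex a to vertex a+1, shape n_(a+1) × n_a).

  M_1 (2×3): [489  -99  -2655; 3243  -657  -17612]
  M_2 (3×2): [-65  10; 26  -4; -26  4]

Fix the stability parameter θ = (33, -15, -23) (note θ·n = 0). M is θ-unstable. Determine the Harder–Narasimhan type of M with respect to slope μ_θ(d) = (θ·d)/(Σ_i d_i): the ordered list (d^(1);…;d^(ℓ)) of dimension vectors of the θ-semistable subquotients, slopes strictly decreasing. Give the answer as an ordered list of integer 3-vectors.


Interval decomposition of M: I[1,1], I[1,2], I[1,3], I[3,3]^2.
HN type (ℓ=4): μ^(1)=33; μ^(2)=9; μ^(3)=-5/3; μ^(4)=-23

((1, 0, 0); (1, 1, 0); (1, 1, 1); (0, 0, 2))


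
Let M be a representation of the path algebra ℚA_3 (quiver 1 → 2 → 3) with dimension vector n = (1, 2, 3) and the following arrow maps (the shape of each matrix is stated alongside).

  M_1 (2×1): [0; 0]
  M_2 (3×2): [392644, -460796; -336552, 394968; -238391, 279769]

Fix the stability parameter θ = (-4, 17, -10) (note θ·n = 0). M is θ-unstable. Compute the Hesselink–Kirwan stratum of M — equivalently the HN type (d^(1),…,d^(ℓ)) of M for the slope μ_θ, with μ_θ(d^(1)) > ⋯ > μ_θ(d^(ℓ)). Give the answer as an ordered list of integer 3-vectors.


Via rank(M_{q-1}∘⋯∘M_p): M ≅ I[1,1], I[2,2], I[2,3], I[3,3]^2.
μ_θ-semistable layers: μ^(1)=17; μ^(2)=7/2; μ^(3)=-4; μ^(4)=-10

((0, 1, 0); (0, 1, 1); (1, 0, 0); (0, 0, 2))


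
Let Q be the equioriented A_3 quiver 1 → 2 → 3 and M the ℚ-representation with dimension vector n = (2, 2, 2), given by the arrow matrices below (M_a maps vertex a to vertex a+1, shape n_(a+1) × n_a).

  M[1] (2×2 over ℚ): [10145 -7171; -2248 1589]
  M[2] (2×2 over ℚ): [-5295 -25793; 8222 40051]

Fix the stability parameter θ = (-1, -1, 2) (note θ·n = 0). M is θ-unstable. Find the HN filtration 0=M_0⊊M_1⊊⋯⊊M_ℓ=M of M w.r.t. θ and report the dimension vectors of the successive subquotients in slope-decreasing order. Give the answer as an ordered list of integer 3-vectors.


Via rank(M_{q-1}∘⋯∘M_p): M ≅ I[1,3]^2.
μ_θ-semistable layers: μ^(1)=2; μ^(2)=-1

((0, 0, 2); (2, 2, 0))


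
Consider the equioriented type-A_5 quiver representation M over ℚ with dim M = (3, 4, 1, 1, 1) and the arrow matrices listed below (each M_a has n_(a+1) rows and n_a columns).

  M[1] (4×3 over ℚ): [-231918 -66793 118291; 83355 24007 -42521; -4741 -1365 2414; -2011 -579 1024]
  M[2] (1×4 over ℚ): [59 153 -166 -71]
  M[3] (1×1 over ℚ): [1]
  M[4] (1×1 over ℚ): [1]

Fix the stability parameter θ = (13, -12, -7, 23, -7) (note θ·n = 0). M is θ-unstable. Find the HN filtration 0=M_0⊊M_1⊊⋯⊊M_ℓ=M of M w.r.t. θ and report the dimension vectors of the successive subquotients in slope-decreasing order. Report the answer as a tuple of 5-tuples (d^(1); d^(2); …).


Via rank(M_{q-1}∘⋯∘M_p): M ≅ I[1,2]^2, I[1,5], I[2,2].
μ_θ-semistable layers: μ^(1)=8; μ^(2)=1/2; μ^(3)=-2; μ^(4)=-12

((0, 0, 0, 1, 1); (2, 2, 0, 0, 0); (1, 1, 1, 0, 0); (0, 1, 0, 0, 0))


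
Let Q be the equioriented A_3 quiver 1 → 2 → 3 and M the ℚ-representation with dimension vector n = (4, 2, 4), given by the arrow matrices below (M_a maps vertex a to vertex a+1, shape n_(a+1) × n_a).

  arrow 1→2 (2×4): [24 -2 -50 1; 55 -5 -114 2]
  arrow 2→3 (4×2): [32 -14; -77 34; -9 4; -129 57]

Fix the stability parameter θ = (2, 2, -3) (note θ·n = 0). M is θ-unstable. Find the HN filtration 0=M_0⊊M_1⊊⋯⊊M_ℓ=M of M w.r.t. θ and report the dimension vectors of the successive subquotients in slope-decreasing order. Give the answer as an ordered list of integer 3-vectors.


Interval decomposition of M: I[1,1]^2, I[1,3]^2, I[3,3]^2.
HN type (ℓ=3): μ^(1)=2; μ^(2)=1/3; μ^(3)=-3

((2, 0, 0); (2, 2, 2); (0, 0, 2))


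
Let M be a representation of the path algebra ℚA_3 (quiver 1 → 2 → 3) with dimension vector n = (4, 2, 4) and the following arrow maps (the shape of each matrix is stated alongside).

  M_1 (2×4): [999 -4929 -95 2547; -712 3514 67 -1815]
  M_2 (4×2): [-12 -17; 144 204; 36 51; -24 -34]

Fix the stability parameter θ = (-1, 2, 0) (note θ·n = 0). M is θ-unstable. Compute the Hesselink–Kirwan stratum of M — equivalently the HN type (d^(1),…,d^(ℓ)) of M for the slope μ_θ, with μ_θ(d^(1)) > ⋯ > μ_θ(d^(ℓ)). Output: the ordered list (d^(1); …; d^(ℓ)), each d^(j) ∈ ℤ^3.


Interval decomposition of M: I[1,1]^2, I[1,2], I[1,3], I[3,3]^3.
HN type (ℓ=4): μ^(1)=2; μ^(2)=1; μ^(3)=0; μ^(4)=-1

((0, 1, 0); (0, 1, 1); (0, 0, 3); (4, 0, 0))


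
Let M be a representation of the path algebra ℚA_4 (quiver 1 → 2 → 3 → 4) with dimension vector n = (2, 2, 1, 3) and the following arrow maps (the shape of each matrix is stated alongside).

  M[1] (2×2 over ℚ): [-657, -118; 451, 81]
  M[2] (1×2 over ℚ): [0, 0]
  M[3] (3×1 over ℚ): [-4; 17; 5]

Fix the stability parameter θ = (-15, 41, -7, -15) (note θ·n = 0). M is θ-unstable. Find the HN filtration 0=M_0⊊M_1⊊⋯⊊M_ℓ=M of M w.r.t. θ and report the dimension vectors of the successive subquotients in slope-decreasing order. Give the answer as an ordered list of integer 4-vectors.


Interval decomposition of M: I[1,2]^2, I[3,4], I[4,4]^2.
HN type (ℓ=3): μ^(1)=41; μ^(2)=-11; μ^(3)=-15

((0, 2, 0, 0); (0, 0, 1, 1); (2, 0, 0, 2))


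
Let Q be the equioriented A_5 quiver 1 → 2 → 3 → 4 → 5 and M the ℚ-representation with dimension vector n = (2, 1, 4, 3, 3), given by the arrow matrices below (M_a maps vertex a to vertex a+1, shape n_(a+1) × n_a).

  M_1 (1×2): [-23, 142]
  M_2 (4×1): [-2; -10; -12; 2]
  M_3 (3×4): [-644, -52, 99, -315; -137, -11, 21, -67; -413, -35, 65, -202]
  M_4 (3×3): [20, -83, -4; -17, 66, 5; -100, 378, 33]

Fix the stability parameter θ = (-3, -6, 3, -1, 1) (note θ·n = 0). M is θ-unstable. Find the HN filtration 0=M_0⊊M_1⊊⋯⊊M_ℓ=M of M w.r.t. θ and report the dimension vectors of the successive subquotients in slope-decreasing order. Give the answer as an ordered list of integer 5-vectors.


Via rank(M_{q-1}∘⋯∘M_p): M ≅ I[1,1], I[1,5], I[3,3], I[3,5]^2.
μ_θ-semistable layers: μ^(1)=3; μ^(2)=1; μ^(3)=-3; μ^(4)=-9/2

((0, 0, 1, 0, 0); (0, 0, 3, 3, 3); (1, 0, 0, 0, 0); (1, 1, 0, 0, 0))


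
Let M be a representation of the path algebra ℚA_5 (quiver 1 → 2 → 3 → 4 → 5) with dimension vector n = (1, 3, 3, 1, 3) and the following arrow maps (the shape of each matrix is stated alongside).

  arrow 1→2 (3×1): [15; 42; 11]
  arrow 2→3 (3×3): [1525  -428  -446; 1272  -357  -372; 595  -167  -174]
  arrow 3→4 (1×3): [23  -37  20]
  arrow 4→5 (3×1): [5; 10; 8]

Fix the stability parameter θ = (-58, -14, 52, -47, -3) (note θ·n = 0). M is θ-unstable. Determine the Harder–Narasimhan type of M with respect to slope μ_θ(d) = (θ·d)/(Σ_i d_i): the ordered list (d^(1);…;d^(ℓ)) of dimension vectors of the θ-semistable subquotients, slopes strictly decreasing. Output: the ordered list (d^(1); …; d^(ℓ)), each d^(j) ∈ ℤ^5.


Interval decomposition of M: I[1,5], I[2,2], I[2,3], I[3,3], I[5,5]^2.
HN type (ℓ=5): μ^(1)=52; μ^(2)=2/3; μ^(3)=-3; μ^(4)=-14; μ^(5)=-58

((0, 0, 2, 0, 0); (0, 0, 1, 1, 1); (0, 0, 0, 0, 2); (0, 3, 0, 0, 0); (1, 0, 0, 0, 0))


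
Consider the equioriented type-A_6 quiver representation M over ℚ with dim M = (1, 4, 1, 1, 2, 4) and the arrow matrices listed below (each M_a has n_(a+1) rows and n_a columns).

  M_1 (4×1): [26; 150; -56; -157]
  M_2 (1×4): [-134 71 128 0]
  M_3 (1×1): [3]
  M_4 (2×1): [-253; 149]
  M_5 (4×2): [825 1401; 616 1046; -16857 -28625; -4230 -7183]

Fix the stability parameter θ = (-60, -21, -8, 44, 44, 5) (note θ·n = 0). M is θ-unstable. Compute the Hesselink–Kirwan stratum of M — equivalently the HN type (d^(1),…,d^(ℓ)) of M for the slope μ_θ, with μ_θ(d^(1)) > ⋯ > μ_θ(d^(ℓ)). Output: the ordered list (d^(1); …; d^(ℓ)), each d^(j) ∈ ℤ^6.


Barcode: M ≅ I[1,6], I[2,2]^3, I[5,6], I[6,6]^2. HN layers by μ_θ (6 steps, strictly decreasing):
  μ^(1)=31; μ^(2)=49/2; μ^(3)=5; μ^(4)=-8; μ^(5)=-21; μ^(6)=-60

((0, 0, 0, 1, 1, 1); (0, 0, 0, 0, 1, 1); (0, 0, 0, 0, 0, 2); (0, 0, 1, 0, 0, 0); (0, 4, 0, 0, 0, 0); (1, 0, 0, 0, 0, 0))


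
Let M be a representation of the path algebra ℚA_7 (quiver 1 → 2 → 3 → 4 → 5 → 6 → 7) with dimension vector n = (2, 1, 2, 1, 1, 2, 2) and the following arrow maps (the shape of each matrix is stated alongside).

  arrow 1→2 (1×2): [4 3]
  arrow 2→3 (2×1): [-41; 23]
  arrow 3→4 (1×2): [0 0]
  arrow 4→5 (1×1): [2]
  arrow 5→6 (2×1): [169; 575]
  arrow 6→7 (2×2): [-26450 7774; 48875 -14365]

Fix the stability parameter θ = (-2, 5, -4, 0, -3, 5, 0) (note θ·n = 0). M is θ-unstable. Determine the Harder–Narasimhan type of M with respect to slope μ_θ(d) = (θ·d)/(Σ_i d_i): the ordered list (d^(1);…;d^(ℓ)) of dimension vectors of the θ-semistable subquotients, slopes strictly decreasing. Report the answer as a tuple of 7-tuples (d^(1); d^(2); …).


Via rank(M_{q-1}∘⋯∘M_p): M ≅ I[1,1], I[1,3], I[3,3], I[4,6], I[6,7], I[7,7].
μ_θ-semistable layers: μ^(1)=5; μ^(2)=5/2; μ^(3)=1/2; μ^(4)=0; μ^(5)=-3/2; μ^(6)=-2; μ^(7)=-4

((0, 0, 0, 0, 0, 1, 0); (0, 0, 0, 0, 0, 1, 1); (0, 1, 1, 0, 0, 0, 0); (0, 0, 0, 0, 0, 0, 1); (0, 0, 0, 1, 1, 0, 0); (2, 0, 0, 0, 0, 0, 0); (0, 0, 1, 0, 0, 0, 0))


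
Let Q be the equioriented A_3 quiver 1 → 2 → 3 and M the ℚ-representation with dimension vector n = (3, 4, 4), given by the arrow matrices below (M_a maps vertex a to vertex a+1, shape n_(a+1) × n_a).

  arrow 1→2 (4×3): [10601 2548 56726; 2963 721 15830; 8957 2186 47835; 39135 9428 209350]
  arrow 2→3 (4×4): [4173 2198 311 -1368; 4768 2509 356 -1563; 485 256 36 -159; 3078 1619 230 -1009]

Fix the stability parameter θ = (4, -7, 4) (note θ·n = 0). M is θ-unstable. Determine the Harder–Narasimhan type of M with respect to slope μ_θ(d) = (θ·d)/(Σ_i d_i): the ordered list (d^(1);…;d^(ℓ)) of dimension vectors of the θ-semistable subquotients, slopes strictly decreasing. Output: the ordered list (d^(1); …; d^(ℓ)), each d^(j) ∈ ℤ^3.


Barcode: M ≅ I[1,2], I[1,3]^2, I[2,3], I[3,3]. HN layers by μ_θ (3 steps, strictly decreasing):
  μ^(1)=4; μ^(2)=-3/2; μ^(3)=-7

((0, 0, 4); (3, 3, 0); (0, 1, 0))


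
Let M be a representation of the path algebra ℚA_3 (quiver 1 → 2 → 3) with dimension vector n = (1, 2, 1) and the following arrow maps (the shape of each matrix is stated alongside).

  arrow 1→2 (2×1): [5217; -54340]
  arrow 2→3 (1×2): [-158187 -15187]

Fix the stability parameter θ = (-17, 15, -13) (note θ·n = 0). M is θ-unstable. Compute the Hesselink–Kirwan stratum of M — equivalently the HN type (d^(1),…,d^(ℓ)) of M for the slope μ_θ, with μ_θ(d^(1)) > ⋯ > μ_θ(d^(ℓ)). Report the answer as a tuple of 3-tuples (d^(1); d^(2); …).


Interval decomposition of M: I[1,3], I[2,2].
HN type (ℓ=3): μ^(1)=15; μ^(2)=1; μ^(3)=-17

((0, 1, 0); (0, 1, 1); (1, 0, 0))


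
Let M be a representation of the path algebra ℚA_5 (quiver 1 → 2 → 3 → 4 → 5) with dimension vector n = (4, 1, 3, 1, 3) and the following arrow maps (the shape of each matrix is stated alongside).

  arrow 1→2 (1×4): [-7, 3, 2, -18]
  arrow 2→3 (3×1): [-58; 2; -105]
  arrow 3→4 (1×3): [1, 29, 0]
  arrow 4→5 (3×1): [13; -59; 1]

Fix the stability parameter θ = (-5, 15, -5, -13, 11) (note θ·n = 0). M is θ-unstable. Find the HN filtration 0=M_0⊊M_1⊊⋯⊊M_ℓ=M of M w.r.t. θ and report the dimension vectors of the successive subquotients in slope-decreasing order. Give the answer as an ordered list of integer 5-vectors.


Barcode: M ≅ I[1,1]^3, I[1,3], I[3,3], I[3,5], I[5,5]^2. HN layers by μ_θ (4 steps, strictly decreasing):
  μ^(1)=11; μ^(2)=5; μ^(3)=-5; μ^(4)=-9

((0, 0, 0, 0, 3); (0, 1, 1, 0, 0); (4, 0, 1, 0, 0); (0, 0, 1, 1, 0))


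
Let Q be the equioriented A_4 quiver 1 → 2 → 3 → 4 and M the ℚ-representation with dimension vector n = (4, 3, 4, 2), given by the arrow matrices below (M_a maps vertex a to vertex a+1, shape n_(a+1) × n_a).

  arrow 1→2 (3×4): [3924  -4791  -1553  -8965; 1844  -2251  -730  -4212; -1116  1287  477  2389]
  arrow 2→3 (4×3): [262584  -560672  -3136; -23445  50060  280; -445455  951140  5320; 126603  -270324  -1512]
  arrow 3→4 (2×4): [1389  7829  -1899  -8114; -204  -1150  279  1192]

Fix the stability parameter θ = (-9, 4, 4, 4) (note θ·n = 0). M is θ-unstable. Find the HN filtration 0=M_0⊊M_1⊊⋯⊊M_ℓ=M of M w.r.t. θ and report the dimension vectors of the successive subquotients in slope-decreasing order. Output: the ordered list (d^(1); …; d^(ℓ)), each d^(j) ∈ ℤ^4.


Interval decomposition of M: I[1,1], I[1,2]^2, I[1,4], I[3,3]^2, I[3,4].
HN type (ℓ=2): μ^(1)=4; μ^(2)=-9

((0, 3, 4, 2); (4, 0, 0, 0))


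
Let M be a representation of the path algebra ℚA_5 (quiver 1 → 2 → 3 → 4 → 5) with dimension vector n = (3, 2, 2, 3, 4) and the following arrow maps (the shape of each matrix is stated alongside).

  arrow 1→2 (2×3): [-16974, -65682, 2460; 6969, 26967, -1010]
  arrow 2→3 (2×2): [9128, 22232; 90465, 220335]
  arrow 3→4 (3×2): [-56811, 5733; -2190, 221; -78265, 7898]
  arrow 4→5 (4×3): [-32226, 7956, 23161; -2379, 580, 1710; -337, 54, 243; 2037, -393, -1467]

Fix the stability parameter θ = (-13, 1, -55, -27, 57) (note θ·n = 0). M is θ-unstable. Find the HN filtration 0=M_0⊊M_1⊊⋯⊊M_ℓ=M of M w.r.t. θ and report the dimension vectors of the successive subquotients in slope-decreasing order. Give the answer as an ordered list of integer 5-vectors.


Barcode: M ≅ I[1,1]^2, I[1,5], I[2,2], I[3,5], I[4,5], I[5,5]. HN layers by μ_θ (6 steps, strictly decreasing):
  μ^(1)=57; μ^(2)=1; μ^(3)=-13; μ^(4)=-47/2; μ^(5)=-27; μ^(6)=-55

((0, 0, 0, 0, 4); (0, 1, 0, 0, 0); (2, 0, 0, 0, 0); (1, 1, 1, 1, 0); (0, 0, 0, 2, 0); (0, 0, 1, 0, 0))


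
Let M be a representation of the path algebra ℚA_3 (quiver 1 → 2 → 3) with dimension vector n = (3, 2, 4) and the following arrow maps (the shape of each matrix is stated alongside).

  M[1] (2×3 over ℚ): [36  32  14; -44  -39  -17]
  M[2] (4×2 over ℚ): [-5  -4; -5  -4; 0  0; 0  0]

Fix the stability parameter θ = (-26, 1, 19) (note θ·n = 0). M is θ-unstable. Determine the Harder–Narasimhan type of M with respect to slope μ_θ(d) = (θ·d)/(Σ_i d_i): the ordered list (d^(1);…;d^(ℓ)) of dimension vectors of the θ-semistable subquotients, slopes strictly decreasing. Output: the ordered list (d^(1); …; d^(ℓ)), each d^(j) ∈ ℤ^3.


Via rank(M_{q-1}∘⋯∘M_p): M ≅ I[1,1], I[1,2], I[1,3], I[3,3]^3.
μ_θ-semistable layers: μ^(1)=19; μ^(2)=1; μ^(3)=-26

((0, 0, 4); (0, 2, 0); (3, 0, 0))


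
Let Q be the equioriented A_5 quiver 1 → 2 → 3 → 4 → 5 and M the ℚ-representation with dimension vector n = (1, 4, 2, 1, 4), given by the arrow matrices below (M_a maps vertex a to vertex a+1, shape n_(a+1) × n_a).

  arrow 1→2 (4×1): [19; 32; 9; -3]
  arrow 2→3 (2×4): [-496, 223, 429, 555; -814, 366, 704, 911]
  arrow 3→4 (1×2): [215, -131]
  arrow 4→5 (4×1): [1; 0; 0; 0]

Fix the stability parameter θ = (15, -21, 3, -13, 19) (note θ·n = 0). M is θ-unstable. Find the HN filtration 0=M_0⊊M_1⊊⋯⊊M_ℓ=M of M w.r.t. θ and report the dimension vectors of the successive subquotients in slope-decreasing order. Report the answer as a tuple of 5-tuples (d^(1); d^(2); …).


Via rank(M_{q-1}∘⋯∘M_p): M ≅ I[1,5], I[2,2]^2, I[2,3], I[5,5]^3.
μ_θ-semistable layers: μ^(1)=19; μ^(2)=3; μ^(3)=-4; μ^(4)=-21

((0, 0, 0, 0, 4); (0, 0, 1, 0, 0); (1, 1, 1, 1, 0); (0, 3, 0, 0, 0))


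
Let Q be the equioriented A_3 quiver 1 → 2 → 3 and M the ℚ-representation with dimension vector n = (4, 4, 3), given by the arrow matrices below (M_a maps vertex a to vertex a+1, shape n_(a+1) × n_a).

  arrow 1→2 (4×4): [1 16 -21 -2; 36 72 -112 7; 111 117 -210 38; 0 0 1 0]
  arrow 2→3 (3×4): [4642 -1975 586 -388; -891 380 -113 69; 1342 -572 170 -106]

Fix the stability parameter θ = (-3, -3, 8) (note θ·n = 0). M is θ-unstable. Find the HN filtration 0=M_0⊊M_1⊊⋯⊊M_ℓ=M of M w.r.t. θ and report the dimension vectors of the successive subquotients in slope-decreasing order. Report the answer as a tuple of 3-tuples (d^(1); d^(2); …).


Interval decomposition of M: I[1,2]^2, I[1,3]^2, I[3,3].
HN type (ℓ=2): μ^(1)=8; μ^(2)=-3

((0, 0, 3); (4, 4, 0))


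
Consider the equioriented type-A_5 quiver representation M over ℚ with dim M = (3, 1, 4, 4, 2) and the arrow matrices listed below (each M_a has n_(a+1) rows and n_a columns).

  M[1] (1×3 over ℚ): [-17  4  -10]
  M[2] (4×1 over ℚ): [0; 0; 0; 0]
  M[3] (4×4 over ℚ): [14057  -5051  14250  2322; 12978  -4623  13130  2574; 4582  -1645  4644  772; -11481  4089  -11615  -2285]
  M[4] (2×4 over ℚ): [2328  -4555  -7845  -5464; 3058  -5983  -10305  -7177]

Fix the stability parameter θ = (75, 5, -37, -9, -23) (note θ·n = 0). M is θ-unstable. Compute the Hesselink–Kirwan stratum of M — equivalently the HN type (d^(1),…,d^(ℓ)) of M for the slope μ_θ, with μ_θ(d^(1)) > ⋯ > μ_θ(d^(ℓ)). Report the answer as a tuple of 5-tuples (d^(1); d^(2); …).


Barcode: M ≅ I[1,1]^2, I[1,2], I[3,3], I[3,4], I[3,5]^2, I[4,4]. HN layers by μ_θ (5 steps, strictly decreasing):
  μ^(1)=75; μ^(2)=40; μ^(3)=-9; μ^(4)=-16; μ^(5)=-37

((2, 0, 0, 0, 0); (1, 1, 0, 0, 0); (0, 0, 0, 2, 0); (0, 0, 0, 2, 2); (0, 0, 4, 0, 0))


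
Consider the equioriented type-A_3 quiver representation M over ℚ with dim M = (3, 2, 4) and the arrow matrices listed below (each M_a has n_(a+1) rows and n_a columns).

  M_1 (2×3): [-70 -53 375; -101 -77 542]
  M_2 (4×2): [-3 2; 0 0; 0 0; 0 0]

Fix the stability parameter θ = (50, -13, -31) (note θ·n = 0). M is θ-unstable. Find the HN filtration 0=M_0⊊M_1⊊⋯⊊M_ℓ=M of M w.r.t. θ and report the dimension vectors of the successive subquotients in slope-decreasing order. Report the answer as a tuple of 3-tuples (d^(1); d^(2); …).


Interval decomposition of M: I[1,1], I[1,2], I[1,3], I[3,3]^3.
HN type (ℓ=4): μ^(1)=50; μ^(2)=37/2; μ^(3)=2; μ^(4)=-31

((1, 0, 0); (1, 1, 0); (1, 1, 1); (0, 0, 3))


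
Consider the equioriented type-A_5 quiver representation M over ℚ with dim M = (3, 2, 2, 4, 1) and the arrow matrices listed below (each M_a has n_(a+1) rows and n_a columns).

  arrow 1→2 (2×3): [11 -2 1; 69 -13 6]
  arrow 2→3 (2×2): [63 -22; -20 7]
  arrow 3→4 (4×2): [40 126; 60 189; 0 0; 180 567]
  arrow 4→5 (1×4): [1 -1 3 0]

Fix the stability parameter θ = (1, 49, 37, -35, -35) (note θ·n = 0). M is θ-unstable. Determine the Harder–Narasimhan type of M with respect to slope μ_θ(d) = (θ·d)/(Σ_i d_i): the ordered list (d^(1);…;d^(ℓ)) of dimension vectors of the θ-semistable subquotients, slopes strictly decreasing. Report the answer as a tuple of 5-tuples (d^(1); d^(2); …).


Interval decomposition of M: I[1,1], I[1,3], I[1,5], I[4,4]^3.
HN type (ℓ=4): μ^(1)=43; μ^(2)=4; μ^(3)=1; μ^(4)=-35

((0, 1, 1, 0, 0); (0, 1, 1, 1, 1); (3, 0, 0, 0, 0); (0, 0, 0, 3, 0))


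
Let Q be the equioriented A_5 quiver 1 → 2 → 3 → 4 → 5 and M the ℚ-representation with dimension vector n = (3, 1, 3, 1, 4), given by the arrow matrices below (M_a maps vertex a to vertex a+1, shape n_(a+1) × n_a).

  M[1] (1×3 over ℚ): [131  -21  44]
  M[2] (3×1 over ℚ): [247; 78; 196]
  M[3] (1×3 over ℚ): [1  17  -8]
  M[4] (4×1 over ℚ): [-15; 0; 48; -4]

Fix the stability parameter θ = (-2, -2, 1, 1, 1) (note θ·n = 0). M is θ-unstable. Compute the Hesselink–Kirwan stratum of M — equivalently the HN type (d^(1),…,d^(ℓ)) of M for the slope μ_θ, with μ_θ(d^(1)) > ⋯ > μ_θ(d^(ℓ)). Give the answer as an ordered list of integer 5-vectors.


Barcode: M ≅ I[1,1]^2, I[1,5], I[3,3]^2, I[5,5]^3. HN layers by μ_θ (2 steps, strictly decreasing):
  μ^(1)=1; μ^(2)=-2

((0, 0, 3, 1, 4); (3, 1, 0, 0, 0))


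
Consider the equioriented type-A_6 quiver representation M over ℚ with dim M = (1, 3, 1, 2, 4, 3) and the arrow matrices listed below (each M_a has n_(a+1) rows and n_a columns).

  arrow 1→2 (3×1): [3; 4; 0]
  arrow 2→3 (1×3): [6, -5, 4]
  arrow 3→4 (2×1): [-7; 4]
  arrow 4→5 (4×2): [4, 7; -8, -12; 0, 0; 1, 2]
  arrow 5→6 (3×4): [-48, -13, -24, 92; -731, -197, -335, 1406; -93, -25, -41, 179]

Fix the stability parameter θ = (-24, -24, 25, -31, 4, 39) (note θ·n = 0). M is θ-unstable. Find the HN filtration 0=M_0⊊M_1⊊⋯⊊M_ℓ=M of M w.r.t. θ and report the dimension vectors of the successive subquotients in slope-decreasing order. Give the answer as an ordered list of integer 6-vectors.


Via rank(M_{q-1}∘⋯∘M_p): M ≅ I[1,6], I[2,2]^2, I[4,6], I[5,5], I[5,6].
μ_θ-semistable layers: μ^(1)=39; μ^(2)=4; μ^(3)=-3; μ^(4)=-24; μ^(5)=-31

((0, 0, 0, 0, 0, 3); (0, 0, 0, 0, 4, 0); (0, 0, 1, 1, 0, 0); (1, 3, 0, 0, 0, 0); (0, 0, 0, 1, 0, 0))


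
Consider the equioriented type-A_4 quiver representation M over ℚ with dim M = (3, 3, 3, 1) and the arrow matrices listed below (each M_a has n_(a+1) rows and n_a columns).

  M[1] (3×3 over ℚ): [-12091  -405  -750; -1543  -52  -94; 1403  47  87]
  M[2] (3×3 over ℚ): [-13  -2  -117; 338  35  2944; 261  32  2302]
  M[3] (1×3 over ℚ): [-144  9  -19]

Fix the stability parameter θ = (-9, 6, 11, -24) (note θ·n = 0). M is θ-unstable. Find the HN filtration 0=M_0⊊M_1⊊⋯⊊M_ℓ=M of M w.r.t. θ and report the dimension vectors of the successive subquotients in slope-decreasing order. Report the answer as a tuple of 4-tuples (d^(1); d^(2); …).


Barcode: M ≅ I[1,3]^2, I[1,4]. HN layers by μ_θ (4 steps, strictly decreasing):
  μ^(1)=11; μ^(2)=6; μ^(3)=-7/3; μ^(4)=-9

((0, 0, 2, 0); (0, 2, 0, 0); (0, 1, 1, 1); (3, 0, 0, 0))


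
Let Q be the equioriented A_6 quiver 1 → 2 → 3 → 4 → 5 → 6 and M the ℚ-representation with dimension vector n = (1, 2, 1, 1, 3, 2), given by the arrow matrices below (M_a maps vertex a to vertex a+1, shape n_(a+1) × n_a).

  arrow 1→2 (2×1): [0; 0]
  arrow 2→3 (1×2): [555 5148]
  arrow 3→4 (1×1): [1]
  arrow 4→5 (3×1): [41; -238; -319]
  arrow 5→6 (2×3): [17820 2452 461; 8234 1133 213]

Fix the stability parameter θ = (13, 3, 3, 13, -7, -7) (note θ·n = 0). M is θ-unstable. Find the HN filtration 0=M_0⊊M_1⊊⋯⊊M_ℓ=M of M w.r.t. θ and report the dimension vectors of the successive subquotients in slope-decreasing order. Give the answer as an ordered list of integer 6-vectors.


Barcode: M ≅ I[1,1], I[2,2], I[2,6], I[5,5], I[5,6]. HN layers by μ_θ (4 steps, strictly decreasing):
  μ^(1)=13; μ^(2)=3; μ^(3)=1; μ^(4)=-7

((1, 0, 0, 0, 0, 0); (0, 1, 0, 0, 0, 0); (0, 1, 1, 1, 1, 1); (0, 0, 0, 0, 2, 1))


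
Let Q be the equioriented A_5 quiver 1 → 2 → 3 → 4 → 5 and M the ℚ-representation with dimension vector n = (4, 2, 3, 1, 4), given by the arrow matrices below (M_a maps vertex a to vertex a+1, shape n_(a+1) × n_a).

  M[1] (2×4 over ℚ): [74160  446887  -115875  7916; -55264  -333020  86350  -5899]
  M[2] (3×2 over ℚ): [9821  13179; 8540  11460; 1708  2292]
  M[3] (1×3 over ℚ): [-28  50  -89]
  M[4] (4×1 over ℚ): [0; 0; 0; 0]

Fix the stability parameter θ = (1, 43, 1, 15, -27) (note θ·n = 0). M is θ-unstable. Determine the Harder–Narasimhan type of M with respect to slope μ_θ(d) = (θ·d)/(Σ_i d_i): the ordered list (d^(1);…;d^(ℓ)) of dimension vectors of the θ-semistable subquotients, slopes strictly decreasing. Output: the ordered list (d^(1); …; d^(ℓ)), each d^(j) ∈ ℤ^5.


Via rank(M_{q-1}∘⋯∘M_p): M ≅ I[1,1]^2, I[1,2], I[1,3], I[3,3], I[3,4], I[5,5]^4.
μ_θ-semistable layers: μ^(1)=43; μ^(2)=22; μ^(3)=15; μ^(4)=1; μ^(5)=-27

((0, 1, 0, 0, 0); (0, 1, 1, 0, 0); (0, 0, 0, 1, 0); (4, 0, 2, 0, 0); (0, 0, 0, 0, 4))


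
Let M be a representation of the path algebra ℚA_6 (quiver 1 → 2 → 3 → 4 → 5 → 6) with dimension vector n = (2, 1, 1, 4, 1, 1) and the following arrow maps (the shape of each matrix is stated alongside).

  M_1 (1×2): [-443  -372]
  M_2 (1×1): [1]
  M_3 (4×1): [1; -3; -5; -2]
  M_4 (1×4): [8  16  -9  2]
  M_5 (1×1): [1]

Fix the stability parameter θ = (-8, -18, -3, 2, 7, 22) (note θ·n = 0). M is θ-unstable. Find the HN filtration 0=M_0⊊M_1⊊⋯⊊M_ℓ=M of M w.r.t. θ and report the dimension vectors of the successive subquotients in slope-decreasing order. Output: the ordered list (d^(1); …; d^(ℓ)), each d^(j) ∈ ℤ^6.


Interval decomposition of M: I[1,1], I[1,6], I[4,4]^3.
HN type (ℓ=6): μ^(1)=22; μ^(2)=7; μ^(3)=2; μ^(4)=-3; μ^(5)=-8; μ^(6)=-13

((0, 0, 0, 0, 0, 1); (0, 0, 0, 0, 1, 0); (0, 0, 0, 4, 0, 0); (0, 0, 1, 0, 0, 0); (1, 0, 0, 0, 0, 0); (1, 1, 0, 0, 0, 0))


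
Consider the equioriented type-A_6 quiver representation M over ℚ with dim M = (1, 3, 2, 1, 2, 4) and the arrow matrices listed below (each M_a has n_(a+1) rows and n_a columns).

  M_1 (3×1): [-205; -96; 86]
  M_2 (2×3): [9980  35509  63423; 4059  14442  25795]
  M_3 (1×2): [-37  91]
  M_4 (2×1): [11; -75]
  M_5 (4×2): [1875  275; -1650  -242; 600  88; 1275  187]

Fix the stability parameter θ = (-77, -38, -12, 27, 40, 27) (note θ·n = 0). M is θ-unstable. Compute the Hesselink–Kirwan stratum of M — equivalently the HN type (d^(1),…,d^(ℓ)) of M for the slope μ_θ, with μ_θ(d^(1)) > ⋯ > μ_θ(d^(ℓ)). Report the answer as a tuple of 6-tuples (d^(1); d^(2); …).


Via rank(M_{q-1}∘⋯∘M_p): M ≅ I[1,5], I[2,2], I[2,3], I[5,6], I[6,6]^3.
μ_θ-semistable layers: μ^(1)=40; μ^(2)=67/2; μ^(3)=27; μ^(4)=-12; μ^(5)=-38; μ^(6)=-77

((0, 0, 0, 0, 1, 0); (0, 0, 0, 0, 1, 1); (0, 0, 0, 1, 0, 3); (0, 0, 2, 0, 0, 0); (0, 3, 0, 0, 0, 0); (1, 0, 0, 0, 0, 0))


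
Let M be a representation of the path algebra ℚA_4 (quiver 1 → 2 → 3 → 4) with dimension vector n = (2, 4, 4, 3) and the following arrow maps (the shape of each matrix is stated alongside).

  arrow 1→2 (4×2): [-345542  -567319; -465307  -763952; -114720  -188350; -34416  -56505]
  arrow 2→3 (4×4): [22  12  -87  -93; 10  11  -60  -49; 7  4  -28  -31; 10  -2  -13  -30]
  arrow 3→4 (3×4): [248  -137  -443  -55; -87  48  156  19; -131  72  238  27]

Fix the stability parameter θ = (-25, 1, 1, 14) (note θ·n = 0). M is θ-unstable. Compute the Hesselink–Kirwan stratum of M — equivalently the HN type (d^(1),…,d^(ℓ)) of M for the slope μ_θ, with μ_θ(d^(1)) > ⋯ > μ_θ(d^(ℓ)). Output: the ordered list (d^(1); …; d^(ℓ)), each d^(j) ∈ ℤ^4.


Barcode: M ≅ I[1,4]^2, I[2,3], I[2,4]. HN layers by μ_θ (3 steps, strictly decreasing):
  μ^(1)=14; μ^(2)=1; μ^(3)=-25

((0, 0, 0, 3); (0, 4, 4, 0); (2, 0, 0, 0))


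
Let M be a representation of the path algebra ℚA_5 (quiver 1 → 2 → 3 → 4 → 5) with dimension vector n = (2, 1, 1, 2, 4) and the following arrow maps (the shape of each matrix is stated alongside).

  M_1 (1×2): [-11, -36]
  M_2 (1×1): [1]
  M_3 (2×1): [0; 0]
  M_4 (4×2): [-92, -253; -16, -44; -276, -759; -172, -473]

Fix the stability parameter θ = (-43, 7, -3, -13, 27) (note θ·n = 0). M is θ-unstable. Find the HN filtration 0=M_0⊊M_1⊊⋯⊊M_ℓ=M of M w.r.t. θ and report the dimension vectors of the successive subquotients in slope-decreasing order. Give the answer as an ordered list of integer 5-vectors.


Via rank(M_{q-1}∘⋯∘M_p): M ≅ I[1,1], I[1,3], I[4,4], I[4,5], I[5,5]^3.
μ_θ-semistable layers: μ^(1)=27; μ^(2)=2; μ^(3)=-13; μ^(4)=-43

((0, 0, 0, 0, 4); (0, 1, 1, 0, 0); (0, 0, 0, 2, 0); (2, 0, 0, 0, 0))


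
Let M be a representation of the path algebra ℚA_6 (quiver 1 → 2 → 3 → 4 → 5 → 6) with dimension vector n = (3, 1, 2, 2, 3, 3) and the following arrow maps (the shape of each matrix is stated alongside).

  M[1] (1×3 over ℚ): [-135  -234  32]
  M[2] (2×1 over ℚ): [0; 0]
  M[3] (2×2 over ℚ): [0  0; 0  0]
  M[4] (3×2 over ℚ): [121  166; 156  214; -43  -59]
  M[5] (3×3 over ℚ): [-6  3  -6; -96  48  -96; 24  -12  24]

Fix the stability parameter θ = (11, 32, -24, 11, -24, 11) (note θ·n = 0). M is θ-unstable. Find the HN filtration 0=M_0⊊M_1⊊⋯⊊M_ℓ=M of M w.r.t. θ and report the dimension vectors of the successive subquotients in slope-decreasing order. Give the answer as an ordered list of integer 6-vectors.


Barcode: M ≅ I[1,1]^2, I[1,2], I[3,3]^2, I[4,5]^2, I[5,6], I[6,6]^2. HN layers by μ_θ (4 steps, strictly decreasing):
  μ^(1)=32; μ^(2)=11; μ^(3)=-13/2; μ^(4)=-24

((0, 1, 0, 0, 0, 0); (3, 0, 0, 0, 0, 3); (0, 0, 0, 2, 2, 0); (0, 0, 2, 0, 1, 0))
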